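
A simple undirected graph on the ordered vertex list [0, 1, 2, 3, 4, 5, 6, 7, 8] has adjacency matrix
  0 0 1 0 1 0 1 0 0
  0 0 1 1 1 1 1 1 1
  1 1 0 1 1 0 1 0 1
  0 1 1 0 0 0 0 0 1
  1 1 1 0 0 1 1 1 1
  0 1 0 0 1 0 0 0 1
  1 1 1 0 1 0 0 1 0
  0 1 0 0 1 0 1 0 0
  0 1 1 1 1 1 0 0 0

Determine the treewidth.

A width-3 tree decomposition is:
Bags: B1 = {0, 2, 4, 6}  B2 = {1, 2, 4, 6}  B3 = {1, 2, 4, 8}  B4 = {1, 4, 6, 7}  B5 = {1, 2, 3, 8}  B6 = {1, 4, 5, 8}
Tree: B1–B2, B2–B3, B2–B4, B3–B5, B3–B6
Each bag holds 4 vertices, so the decomposition has width 3, which upper-bounds the treewidth. Conversely, {0, 2, 4, 6} is a clique of size 4, and the vertices of any clique must share a bag in every tree decomposition; so some bag has ≥ 4 vertices and tw(G) ≥ 3. The upper and lower bounds meet at 3, so that is the treewidth.

3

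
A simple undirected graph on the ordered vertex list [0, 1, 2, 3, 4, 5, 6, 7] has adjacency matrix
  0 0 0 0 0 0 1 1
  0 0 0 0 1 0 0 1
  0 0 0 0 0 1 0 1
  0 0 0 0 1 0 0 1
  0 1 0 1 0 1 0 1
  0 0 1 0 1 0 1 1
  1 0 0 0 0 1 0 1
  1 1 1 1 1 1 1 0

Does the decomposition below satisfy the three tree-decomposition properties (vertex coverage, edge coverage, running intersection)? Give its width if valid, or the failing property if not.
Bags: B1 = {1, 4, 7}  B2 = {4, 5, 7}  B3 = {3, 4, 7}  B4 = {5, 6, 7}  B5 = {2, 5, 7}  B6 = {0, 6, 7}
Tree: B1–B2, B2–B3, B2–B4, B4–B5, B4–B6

Checking the three conditions: (i) the bags cover all of {0, 1, 2, 3, 4, 5, 6, 7}; (ii) for each edge, some bag contains both endpoints; (iii) the bags containing any fixed vertex form a subtree. All hold, so the decomposition is valid with width 3 − 1 = 2.

Yes; width 2.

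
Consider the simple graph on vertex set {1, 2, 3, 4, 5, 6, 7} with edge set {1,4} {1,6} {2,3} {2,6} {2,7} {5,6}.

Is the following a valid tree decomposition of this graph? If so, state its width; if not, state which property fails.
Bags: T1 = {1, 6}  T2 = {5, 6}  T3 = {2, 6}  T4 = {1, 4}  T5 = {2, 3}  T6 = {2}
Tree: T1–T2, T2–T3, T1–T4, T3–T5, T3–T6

No — vertex 7 appears in no bag.

A tree decomposition must satisfy three properties: every vertex lies in some bag; for every edge, both endpoints lie together in some bag; and for every vertex, the bags containing it form a connected subtree. Here vertex 7 appears in no bag, so the decomposition is invalid.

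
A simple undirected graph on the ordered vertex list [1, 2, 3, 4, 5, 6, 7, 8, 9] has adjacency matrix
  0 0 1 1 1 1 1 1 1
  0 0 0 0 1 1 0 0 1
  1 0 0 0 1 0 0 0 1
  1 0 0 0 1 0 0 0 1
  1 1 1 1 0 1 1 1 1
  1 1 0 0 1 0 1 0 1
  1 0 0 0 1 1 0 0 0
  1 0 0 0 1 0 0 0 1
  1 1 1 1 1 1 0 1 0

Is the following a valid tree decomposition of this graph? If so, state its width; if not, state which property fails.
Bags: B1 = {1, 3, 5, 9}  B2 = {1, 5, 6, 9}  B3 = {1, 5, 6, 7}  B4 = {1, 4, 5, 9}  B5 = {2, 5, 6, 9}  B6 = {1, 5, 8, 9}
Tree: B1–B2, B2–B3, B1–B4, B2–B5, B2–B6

Yes; width 3.

Checking the three conditions: (i) the bags cover all of {1, 2, 3, 4, 5, 6, 7, 8, 9}; (ii) for each edge, some bag contains both endpoints; (iii) the bags containing any fixed vertex form a subtree. All hold, so the decomposition is valid with width 4 − 1 = 3.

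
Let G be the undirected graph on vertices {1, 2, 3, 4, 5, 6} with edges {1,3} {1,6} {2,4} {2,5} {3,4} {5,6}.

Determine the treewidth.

2

A width-2 tree decomposition is:
Bags: B1 = {2, 5, 6}  B2 = {1, 2, 6}  B3 = {1, 2, 3}  B4 = {2, 3, 4}
Tree: B1–B2, B2–B3, B3–B4
The largest bag has 3 vertices, giving width 2; this decomposition certifies tw(G) ≤ 2. Since 2–5–6–1–3–4–2 is a cycle in G, G is not acyclic. Forests are exactly the graphs of treewidth ≤ 1, so tw(G) ≥ 2. The upper and lower bounds meet at 2, so that is the treewidth.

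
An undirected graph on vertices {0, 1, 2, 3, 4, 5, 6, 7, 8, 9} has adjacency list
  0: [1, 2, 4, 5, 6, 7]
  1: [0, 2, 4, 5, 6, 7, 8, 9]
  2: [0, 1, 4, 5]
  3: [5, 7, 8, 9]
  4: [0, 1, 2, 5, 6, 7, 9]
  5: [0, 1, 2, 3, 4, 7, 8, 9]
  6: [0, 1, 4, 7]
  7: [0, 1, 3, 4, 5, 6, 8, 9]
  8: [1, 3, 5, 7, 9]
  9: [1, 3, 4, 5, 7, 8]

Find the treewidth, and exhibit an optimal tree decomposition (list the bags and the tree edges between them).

Treewidth 4.
Bags: B1 = {0, 1, 4, 5, 7}  B2 = {0, 1, 2, 4, 5}  B3 = {0, 1, 4, 6, 7}  B4 = {1, 4, 5, 7, 9}  B5 = {1, 5, 7, 8, 9}  B6 = {3, 5, 7, 8, 9}
Tree: B1–B2, B1–B3, B1–B4, B4–B5, B5–B6

The largest bag has 5 vertices, giving width 4; this decomposition certifies tw(G) ≤ 4. For the lower bound, the 5 vertices {1, 5, 7, 8, 9} are pairwise adjacent, and any tree decomposition puts a clique entirely inside one bag — forcing width ≥ 4. Combining the bounds, tw(G) = 4.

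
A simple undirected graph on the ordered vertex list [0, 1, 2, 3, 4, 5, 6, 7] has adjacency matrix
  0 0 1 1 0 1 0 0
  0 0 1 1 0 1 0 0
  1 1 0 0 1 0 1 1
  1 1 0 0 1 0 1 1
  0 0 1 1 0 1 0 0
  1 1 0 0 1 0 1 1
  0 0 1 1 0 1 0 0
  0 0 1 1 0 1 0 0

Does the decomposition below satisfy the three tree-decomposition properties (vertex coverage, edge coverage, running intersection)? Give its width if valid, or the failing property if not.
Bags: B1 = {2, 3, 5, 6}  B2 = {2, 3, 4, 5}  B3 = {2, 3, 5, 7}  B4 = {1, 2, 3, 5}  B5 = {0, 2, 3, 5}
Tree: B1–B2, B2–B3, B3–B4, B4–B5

Checking the three conditions: (i) the bags cover all of {0, 1, 2, 3, 4, 5, 6, 7}; (ii) for each edge, some bag contains both endpoints; (iii) the bags containing any fixed vertex form a subtree. All hold, so the decomposition is valid with width 4 − 1 = 3.

Yes; width 3.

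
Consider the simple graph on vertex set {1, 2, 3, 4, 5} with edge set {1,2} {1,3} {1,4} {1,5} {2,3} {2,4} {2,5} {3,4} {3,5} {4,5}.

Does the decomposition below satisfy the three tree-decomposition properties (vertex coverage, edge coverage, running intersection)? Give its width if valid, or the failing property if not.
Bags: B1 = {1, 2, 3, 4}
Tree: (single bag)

No — vertex 5 appears in no bag.

A tree decomposition must satisfy three properties: every vertex lies in some bag; for every edge, both endpoints lie together in some bag; and for every vertex, the bags containing it form a connected subtree. Here vertex 5 appears in no bag, so the decomposition is invalid.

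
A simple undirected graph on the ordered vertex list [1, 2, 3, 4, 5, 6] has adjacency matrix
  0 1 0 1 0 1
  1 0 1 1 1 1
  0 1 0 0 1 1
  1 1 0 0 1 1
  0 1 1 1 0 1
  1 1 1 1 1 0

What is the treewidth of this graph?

3

A width-3 tree decomposition is:
Bags: B1 = {2, 3, 5, 6}  B2 = {2, 4, 5, 6}  B3 = {1, 2, 4, 6}
Tree: B1–B2, B2–B3
Each bag holds 4 vertices, so the decomposition has width 3, which upper-bounds the treewidth. On the other hand G contains the 4-clique {2, 3, 5, 6}. A clique must lie in a single bag of any decomposition, so no decomposition can have width below 3. The upper and lower bounds meet at 3, so that is the treewidth.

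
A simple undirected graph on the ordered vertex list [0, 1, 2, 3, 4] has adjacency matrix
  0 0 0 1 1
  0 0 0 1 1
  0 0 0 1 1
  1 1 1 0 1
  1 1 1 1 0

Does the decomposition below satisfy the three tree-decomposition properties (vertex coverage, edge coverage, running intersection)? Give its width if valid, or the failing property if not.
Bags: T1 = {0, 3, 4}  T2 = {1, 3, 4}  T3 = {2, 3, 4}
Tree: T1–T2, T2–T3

Vertex coverage: the bags together contain {0, 1, 2, 3, 4}, the full vertex set. Edge coverage: each edge of G has both endpoints in at least one bag. Running intersection: for every vertex, the bags containing it form a connected subtree. All three properties hold, so this is a valid tree decomposition of width max|bag| − 1 = 2, and hence tw(G) ≤ 2.

Yes; width 2.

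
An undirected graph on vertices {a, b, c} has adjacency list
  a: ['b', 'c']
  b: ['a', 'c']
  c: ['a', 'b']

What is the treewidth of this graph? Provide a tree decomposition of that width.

A single bag containing all 3 vertices is trivially a valid decomposition of width 2. On the other hand G contains the 3-clique {a, b, c}. A clique must lie in a single bag of any decomposition, so no decomposition can have width below 2. Therefore the treewidth is 2.

Treewidth 2.
One optimal decomposition is:
Bags: B1 = {a, b, c}
Tree: (single bag)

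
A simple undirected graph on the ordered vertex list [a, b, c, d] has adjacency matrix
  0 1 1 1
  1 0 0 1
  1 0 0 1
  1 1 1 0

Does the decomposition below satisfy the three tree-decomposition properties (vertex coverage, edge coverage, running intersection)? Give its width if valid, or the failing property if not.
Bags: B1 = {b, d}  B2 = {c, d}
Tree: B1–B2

A tree decomposition must satisfy three properties: every vertex lies in some bag; for every edge, both endpoints lie together in some bag; and for every vertex, the bags containing it form a connected subtree. Here vertex a appears in no bag, so the decomposition is invalid.

No — vertex a appears in no bag.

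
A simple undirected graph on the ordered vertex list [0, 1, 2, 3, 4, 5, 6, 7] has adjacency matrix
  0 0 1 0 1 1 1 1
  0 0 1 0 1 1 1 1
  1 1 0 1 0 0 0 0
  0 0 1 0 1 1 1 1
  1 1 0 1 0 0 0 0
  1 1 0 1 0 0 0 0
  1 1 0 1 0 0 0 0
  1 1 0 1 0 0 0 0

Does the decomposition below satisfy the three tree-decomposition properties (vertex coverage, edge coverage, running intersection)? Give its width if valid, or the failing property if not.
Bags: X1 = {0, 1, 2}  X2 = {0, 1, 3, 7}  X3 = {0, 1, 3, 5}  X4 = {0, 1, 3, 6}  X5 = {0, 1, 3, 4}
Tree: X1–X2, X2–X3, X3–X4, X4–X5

A tree decomposition must satisfy three properties: every vertex lies in some bag; for every edge, both endpoints lie together in some bag; and for every vertex, the bags containing it form a connected subtree. Here edge (3,2) lies in no bag, so the decomposition is invalid.

No — edge (3,2) lies in no bag.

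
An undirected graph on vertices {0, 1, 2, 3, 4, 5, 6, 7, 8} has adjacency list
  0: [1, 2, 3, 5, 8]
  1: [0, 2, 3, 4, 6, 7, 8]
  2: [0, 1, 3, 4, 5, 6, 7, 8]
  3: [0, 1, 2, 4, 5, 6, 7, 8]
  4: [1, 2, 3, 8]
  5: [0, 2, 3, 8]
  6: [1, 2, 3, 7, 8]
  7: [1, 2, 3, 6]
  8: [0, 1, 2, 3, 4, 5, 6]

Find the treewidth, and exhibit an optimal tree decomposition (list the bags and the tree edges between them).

Every bag has size at most 5, so the width is 5 − 1 = 4 and tw(G) ≤ 4. For the lower bound, the 5 vertices {0, 1, 2, 3, 8} are pairwise adjacent, and any tree decomposition puts a clique entirely inside one bag — forcing width ≥ 4. Hence tw(G) = 4 exactly.

Treewidth 4.
One such decomposition:
Bags: B1 = {0, 2, 3, 5, 8}  B2 = {0, 1, 2, 3, 8}  B3 = {1, 2, 3, 4, 8}  B4 = {1, 2, 3, 6, 8}  B5 = {1, 2, 3, 6, 7}
Tree: B1–B2, B2–B3, B2–B4, B4–B5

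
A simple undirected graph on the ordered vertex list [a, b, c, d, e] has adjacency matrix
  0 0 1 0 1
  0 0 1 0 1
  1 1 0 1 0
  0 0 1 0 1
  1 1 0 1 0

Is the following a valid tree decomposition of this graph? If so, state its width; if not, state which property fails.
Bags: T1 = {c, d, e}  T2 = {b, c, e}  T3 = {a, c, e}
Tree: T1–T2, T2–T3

Yes; width 2.

Checking the three conditions: (i) the bags cover all of {a, b, c, d, e}; (ii) for each edge, some bag contains both endpoints; (iii) the bags containing any fixed vertex form a subtree. All hold, so the decomposition is valid with width 3 − 1 = 2.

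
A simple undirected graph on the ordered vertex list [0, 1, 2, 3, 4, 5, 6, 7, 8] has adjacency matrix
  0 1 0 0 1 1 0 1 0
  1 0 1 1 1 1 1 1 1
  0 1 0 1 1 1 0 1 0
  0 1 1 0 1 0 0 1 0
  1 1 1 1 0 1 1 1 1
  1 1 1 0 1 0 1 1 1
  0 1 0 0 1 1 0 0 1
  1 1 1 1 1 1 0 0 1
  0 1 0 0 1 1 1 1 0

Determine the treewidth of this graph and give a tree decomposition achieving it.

Each bag holds 5 vertices, so the decomposition has width 4, which upper-bounds the treewidth. On the other hand G contains the 5-clique {1, 2, 3, 4, 7}. A clique must lie in a single bag of any decomposition, so no decomposition can have width below 4. Combining the bounds, tw(G) = 4.

Treewidth 4.
One optimal decomposition is:
Bags: B1 = {1, 4, 5, 7, 8}  B2 = {1, 2, 4, 5, 7}  B3 = {0, 1, 4, 5, 7}  B4 = {1, 4, 5, 6, 8}  B5 = {1, 2, 3, 4, 7}
Tree: B1–B2, B2–B3, B1–B4, B2–B5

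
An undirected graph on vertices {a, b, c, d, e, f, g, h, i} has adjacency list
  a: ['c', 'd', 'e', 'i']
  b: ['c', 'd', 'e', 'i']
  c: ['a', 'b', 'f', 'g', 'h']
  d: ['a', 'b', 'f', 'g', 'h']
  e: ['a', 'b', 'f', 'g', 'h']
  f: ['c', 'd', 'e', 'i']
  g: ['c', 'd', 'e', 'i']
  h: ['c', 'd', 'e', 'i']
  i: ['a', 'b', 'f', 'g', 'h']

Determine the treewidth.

4

A width-4 tree decomposition is:
Bags: B1 = {c, d, e, g, i}  B2 = {c, d, e, f, i}  B3 = {a, c, d, e, i}  B4 = {c, d, e, h, i}  B5 = {b, c, d, e, i}
Tree: B1–B2, B2–B3, B3–B4, B4–B5
The largest bag has 5 vertices, giving width 4; this decomposition certifies tw(G) ≤ 4. For the lower bound: the 5 vertex sets {e,g}, {d,f}, {a,i}, {c}, {h} are disjoint, each induces a connected subgraph, and every pair is joined by at least one edge of G. Contracting each set to a single vertex therefore yields K_{5} as a minor, and since treewidth is minor-monotone, tw(G) ≥ tw(K_{5}) = 4. The upper and lower bounds meet at 4, so that is the treewidth.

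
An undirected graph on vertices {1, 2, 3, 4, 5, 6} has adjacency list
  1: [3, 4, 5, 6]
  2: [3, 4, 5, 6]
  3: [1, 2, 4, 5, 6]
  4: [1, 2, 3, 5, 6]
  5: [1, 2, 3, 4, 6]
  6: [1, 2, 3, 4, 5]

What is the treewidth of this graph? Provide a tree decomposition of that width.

Treewidth 4.
One such decomposition:
Bags: B1 = {1, 3, 4, 5, 6}  B2 = {2, 3, 4, 5, 6}
Tree: B1–B2

The largest bag has 5 vertices, giving width 4; this decomposition certifies tw(G) ≤ 4. On the other hand G contains the 5-clique {1, 3, 4, 5, 6}. A clique must lie in a single bag of any decomposition, so no decomposition can have width below 4. The upper and lower bounds meet at 4, so that is the treewidth.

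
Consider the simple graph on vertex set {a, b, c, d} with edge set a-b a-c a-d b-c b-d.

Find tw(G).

A width-2 tree decomposition is:
Bags: B1 = {a, b, d}  B2 = {a, b, c}
Tree: B1–B2
Every bag has size at most 3, so the width is 3 − 1 = 2 and tw(G) ≤ 2. Conversely, {a, b, d} is a clique of size 3, and the vertices of any clique must share a bag in every tree decomposition; so some bag has ≥ 3 vertices and tw(G) ≥ 2. Hence tw(G) = 2 exactly.

2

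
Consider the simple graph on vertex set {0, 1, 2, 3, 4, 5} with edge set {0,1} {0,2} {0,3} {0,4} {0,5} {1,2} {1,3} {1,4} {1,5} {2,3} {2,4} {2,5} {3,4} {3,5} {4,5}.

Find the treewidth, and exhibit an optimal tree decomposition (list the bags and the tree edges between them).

Treewidth 5.
Bags: B1 = {0, 1, 2, 3, 4, 5}
Tree: (single bag)

A single bag containing all 6 vertices is trivially a valid decomposition of width 5. On the other hand G contains the 6-clique {0, 1, 2, 3, 4, 5}. A clique must lie in a single bag of any decomposition, so no decomposition can have width below 5. Therefore the treewidth is 5.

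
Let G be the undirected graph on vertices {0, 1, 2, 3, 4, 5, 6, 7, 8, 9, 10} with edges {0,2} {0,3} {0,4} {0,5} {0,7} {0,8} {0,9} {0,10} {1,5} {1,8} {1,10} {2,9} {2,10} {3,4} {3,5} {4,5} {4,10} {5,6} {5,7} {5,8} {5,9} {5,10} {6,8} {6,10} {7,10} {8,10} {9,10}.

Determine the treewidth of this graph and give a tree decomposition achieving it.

Each bag holds 4 vertices, so the decomposition has width 3, which upper-bounds the treewidth. On the other hand G contains the 4-clique {0, 2, 9, 10}. A clique must lie in a single bag of any decomposition, so no decomposition can have width below 3. Hence tw(G) = 3 exactly.

Treewidth 3.
One optimal decomposition is:
Bags: B1 = {0, 5, 8, 10}  B2 = {0, 5, 9, 10}  B3 = {0, 4, 5, 10}  B4 = {0, 2, 9, 10}  B5 = {5, 6, 8, 10}  B6 = {0, 5, 7, 10}  B7 = {0, 3, 4, 5}  B8 = {1, 5, 8, 10}
Tree: B1–B2, B2–B3, B2–B4, B1–B5, B1–B6, B3–B7, B1–B8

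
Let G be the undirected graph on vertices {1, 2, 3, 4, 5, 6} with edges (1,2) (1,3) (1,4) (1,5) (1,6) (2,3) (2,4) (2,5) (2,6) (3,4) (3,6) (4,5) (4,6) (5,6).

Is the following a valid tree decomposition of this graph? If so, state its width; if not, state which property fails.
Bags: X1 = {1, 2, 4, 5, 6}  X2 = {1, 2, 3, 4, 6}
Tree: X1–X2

Checking the three conditions: (i) the bags cover all of {1, 2, 3, 4, 5, 6}; (ii) for each edge, some bag contains both endpoints; (iii) the bags containing any fixed vertex form a subtree. All hold, so the decomposition is valid with width 5 − 1 = 4.

Yes; width 4.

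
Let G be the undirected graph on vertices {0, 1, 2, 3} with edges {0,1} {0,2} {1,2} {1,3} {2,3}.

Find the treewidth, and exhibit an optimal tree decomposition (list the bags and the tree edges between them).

Each bag holds 3 vertices, so the decomposition has width 2, which upper-bounds the treewidth. Conversely, {0, 1, 2} is a clique of size 3, and the vertices of any clique must share a bag in every tree decomposition; so some bag has ≥ 3 vertices and tw(G) ≥ 2. The upper and lower bounds meet at 2, so that is the treewidth.

Treewidth 2.
Bags: B1 = {1, 2, 3}  B2 = {0, 1, 2}
Tree: B1–B2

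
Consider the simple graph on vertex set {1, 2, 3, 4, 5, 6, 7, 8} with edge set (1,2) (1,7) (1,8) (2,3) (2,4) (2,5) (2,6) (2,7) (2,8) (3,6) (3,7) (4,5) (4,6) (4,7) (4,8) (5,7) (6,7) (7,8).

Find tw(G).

A width-3 tree decomposition is:
Bags: B1 = {2, 4, 7, 8}  B2 = {2, 4, 6, 7}  B3 = {2, 4, 5, 7}  B4 = {1, 2, 7, 8}  B5 = {2, 3, 6, 7}
Tree: B1–B2, B2–B3, B1–B4, B2–B5
Every bag has size at most 4, so the width is 4 − 1 = 3 and tw(G) ≤ 3. For the lower bound, the 4 vertices {1, 2, 7, 8} are pairwise adjacent, and any tree decomposition puts a clique entirely inside one bag — forcing width ≥ 3. The upper and lower bounds meet at 3, so that is the treewidth.

3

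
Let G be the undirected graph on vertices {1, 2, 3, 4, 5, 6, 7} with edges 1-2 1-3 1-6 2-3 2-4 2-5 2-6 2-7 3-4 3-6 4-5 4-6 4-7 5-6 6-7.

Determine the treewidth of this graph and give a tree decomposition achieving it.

Treewidth 3.
One such decomposition:
Bags: B1 = {2, 3, 4, 6}  B2 = {1, 2, 3, 6}  B3 = {2, 4, 5, 6}  B4 = {2, 4, 6, 7}
Tree: B1–B2, B1–B3, B3–B4

Every bag has size at most 4, so the width is 4 − 1 = 3 and tw(G) ≤ 3. For the lower bound, the 4 vertices {1, 2, 3, 6} are pairwise adjacent, and any tree decomposition puts a clique entirely inside one bag — forcing width ≥ 3. Hence tw(G) = 3 exactly.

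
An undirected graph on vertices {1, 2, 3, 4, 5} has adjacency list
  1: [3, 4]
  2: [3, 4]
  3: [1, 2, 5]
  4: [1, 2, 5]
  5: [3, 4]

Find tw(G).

2

A width-2 tree decomposition is:
Bags: B1 = {2, 3, 4}  B2 = {3, 4, 5}  B3 = {1, 3, 4}
Tree: B1–B2, B2–B3
Each bag holds 3 vertices, so the decomposition has width 2, which upper-bounds the treewidth. The edges 4–2–3–5–4 form a cycle, so G is not a tree and its treewidth is at least 2. Hence tw(G) = 2 exactly.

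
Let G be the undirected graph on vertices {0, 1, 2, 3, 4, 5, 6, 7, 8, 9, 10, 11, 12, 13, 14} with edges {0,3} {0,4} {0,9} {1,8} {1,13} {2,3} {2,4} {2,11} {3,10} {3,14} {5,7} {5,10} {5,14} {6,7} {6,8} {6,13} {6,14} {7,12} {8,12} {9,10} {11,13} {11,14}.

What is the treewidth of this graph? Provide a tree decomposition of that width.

Treewidth 3.
One optimal decomposition is:
Bags: B1 = {1, 8, 12, 13}  B2 = {6, 8, 12, 13}  B3 = {6, 7, 12, 13}  B4 = {6, 7, 11, 13}  B5 = {6, 7, 11, 14}  B6 = {5, 7, 11, 14}  B7 = {2, 5, 11, 14}  B8 = {2, 3, 5, 14}  B9 = {2, 3, 5, 10}  B10 = {2, 3, 4, 10}  B11 = {0, 3, 4, 10}  B12 = {0, 4, 9, 10}
Tree: B1–B2, B2–B3, B3–B4, B4–B5, B5–B6, B6–B7, B7–B8, B8–B9, B9–B10, B10–B11, B11–B12

Each bag holds 4 vertices, so the decomposition has width 3, which upper-bounds the treewidth. For the lower bound: the 4 vertex sets {1,8,12}, {13}, {6}, {5,7,11,14} are disjoint, each induces a connected subgraph, and every pair is joined by at least one edge of G. Contracting each set to a single vertex therefore yields K_{4} as a minor, and since treewidth is minor-monotone, tw(G) ≥ tw(K_{4}) = 3. Therefore the treewidth is 3.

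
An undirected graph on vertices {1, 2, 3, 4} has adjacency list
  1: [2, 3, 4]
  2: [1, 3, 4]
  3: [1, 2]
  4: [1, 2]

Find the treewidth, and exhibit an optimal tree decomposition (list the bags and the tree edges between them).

Treewidth 2.
One such decomposition:
Bags: B1 = {1, 2, 3}  B2 = {1, 2, 4}
Tree: B1–B2

The largest bag has 3 vertices, giving width 2; this decomposition certifies tw(G) ≤ 2. Conversely, {1, 2, 3} is a clique of size 3, and the vertices of any clique must share a bag in every tree decomposition; so some bag has ≥ 3 vertices and tw(G) ≥ 2. Hence tw(G) = 2 exactly.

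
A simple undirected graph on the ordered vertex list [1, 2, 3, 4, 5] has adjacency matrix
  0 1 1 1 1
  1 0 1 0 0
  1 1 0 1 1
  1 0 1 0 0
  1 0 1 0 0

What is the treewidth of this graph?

A width-2 tree decomposition is:
Bags: B1 = {1, 3, 5}  B2 = {1, 2, 3}  B3 = {1, 3, 4}
Tree: B1–B2, B1–B3
Each bag holds 3 vertices, so the decomposition has width 2, which upper-bounds the treewidth. Conversely, {1, 2, 3} is a clique of size 3, and the vertices of any clique must share a bag in every tree decomposition; so some bag has ≥ 3 vertices and tw(G) ≥ 2. Hence tw(G) = 2 exactly.

2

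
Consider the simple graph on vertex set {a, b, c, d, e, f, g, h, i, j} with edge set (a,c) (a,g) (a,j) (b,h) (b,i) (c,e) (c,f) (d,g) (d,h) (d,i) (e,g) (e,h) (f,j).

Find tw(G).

2

A width-2 tree decomposition is:
Bags: B1 = {c, f, j}  B2 = {a, c, j}  B3 = {a, c, e}  B4 = {a, e, g}  B5 = {e, g, h}  B6 = {d, g, h}  B7 = {b, d, h}  B8 = {b, d, i}
Tree: B1–B2, B2–B3, B3–B4, B4–B5, B5–B6, B6–B7, B7–B8
Each bag holds 3 vertices, so the decomposition has width 2, which upper-bounds the treewidth. Since f–j–a–c–f is a cycle in G, G is not acyclic. Forests are exactly the graphs of treewidth ≤ 1, so tw(G) ≥ 2. Combining the bounds, tw(G) = 2.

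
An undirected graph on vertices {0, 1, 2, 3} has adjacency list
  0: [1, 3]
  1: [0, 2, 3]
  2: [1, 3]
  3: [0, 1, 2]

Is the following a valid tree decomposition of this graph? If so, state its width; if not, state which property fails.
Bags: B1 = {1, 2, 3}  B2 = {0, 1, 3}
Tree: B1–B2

Vertex coverage: the bags together contain {0, 1, 2, 3}, the full vertex set. Edge coverage: each edge of G has both endpoints in at least one bag. Running intersection: for every vertex, the bags containing it form a connected subtree. All three properties hold, so this is a valid tree decomposition of width max|bag| − 1 = 2, and hence tw(G) ≤ 2.

Yes; width 2.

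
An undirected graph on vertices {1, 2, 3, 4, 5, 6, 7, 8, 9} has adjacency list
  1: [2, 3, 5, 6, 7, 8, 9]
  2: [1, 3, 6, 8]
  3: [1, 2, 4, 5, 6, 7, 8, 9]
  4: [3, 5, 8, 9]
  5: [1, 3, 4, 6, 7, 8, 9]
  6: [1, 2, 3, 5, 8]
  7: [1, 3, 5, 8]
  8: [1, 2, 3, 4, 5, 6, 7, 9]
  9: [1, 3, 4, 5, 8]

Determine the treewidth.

4

A width-4 tree decomposition is:
Bags: B1 = {1, 3, 5, 8, 9}  B2 = {1, 3, 5, 6, 8}  B3 = {3, 4, 5, 8, 9}  B4 = {1, 2, 3, 6, 8}  B5 = {1, 3, 5, 7, 8}
Tree: B1–B2, B1–B3, B2–B4, B2–B5
Every bag has size at most 5, so the width is 5 − 1 = 4 and tw(G) ≤ 4. On the other hand G contains the 5-clique {1, 2, 3, 6, 8}. A clique must lie in a single bag of any decomposition, so no decomposition can have width below 4. Hence tw(G) = 4 exactly.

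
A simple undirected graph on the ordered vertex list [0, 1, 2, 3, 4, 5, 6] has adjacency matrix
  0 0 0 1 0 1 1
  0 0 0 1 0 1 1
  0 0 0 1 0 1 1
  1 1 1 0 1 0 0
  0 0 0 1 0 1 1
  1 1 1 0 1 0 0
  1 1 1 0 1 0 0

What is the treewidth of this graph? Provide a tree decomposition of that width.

Treewidth 3.
One optimal decomposition is:
Bags: B1 = {3, 4, 5, 6}  B2 = {1, 3, 5, 6}  B3 = {2, 3, 5, 6}  B4 = {0, 3, 5, 6}
Tree: B1–B2, B2–B3, B3–B4

Each bag holds 4 vertices, so the decomposition has width 3, which upper-bounds the treewidth. For the lower bound: the 4 vertex sets {4,6}, {1,3}, {5}, {2} are disjoint, each induces a connected subgraph, and every pair is joined by at least one edge of G. Contracting each set to a single vertex therefore yields K_{4} as a minor, and since treewidth is minor-monotone, tw(G) ≥ tw(K_{4}) = 3. Combining the bounds, tw(G) = 3.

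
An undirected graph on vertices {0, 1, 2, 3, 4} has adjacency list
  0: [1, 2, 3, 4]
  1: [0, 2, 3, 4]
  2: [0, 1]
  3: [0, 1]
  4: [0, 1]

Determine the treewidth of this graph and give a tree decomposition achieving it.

Treewidth 2.
One such decomposition:
Bags: B1 = {0, 1, 3}  B2 = {0, 1, 4}  B3 = {0, 1, 2}
Tree: B1–B2, B1–B3

The largest bag has 3 vertices, giving width 2; this decomposition certifies tw(G) ≤ 2. For the lower bound, the 3 vertices {0, 1, 2} are pairwise adjacent, and any tree decomposition puts a clique entirely inside one bag — forcing width ≥ 2. Hence tw(G) = 2 exactly.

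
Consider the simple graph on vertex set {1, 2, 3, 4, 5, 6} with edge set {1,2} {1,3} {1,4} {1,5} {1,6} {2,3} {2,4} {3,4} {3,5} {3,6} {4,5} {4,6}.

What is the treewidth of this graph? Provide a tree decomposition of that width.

Treewidth 3.
One such decomposition:
Bags: B1 = {1, 3, 4, 6}  B2 = {1, 2, 3, 4}  B3 = {1, 3, 4, 5}
Tree: B1–B2, B1–B3

Every bag has size at most 4, so the width is 4 − 1 = 3 and tw(G) ≤ 3. Conversely, {1, 2, 3, 4} is a clique of size 4, and the vertices of any clique must share a bag in every tree decomposition; so some bag has ≥ 4 vertices and tw(G) ≥ 3. Combining the bounds, tw(G) = 3.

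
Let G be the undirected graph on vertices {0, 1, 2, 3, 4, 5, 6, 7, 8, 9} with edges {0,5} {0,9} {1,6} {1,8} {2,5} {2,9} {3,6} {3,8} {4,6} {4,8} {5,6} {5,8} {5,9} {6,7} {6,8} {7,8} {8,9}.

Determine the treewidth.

2

A width-2 tree decomposition is:
Bags: B1 = {1, 6, 8}  B2 = {5, 6, 8}  B3 = {5, 8, 9}  B4 = {4, 6, 8}  B5 = {0, 5, 9}  B6 = {2, 5, 9}  B7 = {3, 6, 8}  B8 = {6, 7, 8}
Tree: B1–B2, B2–B3, B1–B4, B3–B5, B3–B6, B2–B7, B1–B8
Each bag holds 3 vertices, so the decomposition has width 2, which upper-bounds the treewidth. On the other hand G contains the 3-clique {0, 5, 9}. A clique must lie in a single bag of any decomposition, so no decomposition can have width below 2. Hence tw(G) = 2 exactly.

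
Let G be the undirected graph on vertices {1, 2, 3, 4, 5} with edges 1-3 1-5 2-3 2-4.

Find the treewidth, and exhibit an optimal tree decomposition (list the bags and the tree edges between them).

Treewidth 1.
One optimal decomposition is:
Bags: B1 = {1, 5}  B2 = {1, 3}  B3 = {2, 3}  B4 = {2, 4}
Tree: B1–B2, B2–B3, B3–B4

Every bag has size at most 2, so the width is 2 − 1 = 1 and tw(G) ≤ 1. G has an edge, so its treewidth is at least 1. Therefore the treewidth is 1.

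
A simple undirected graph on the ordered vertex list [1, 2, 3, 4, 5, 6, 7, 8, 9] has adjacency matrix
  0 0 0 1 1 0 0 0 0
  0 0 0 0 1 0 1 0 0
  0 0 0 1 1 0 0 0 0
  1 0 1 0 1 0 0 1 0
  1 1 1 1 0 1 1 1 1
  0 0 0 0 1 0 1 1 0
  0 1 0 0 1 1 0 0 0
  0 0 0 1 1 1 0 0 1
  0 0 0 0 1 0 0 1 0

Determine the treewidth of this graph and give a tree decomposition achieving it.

Treewidth 2.
One optimal decomposition is:
Bags: B1 = {5, 8, 9}  B2 = {4, 5, 8}  B3 = {3, 4, 5}  B4 = {5, 6, 8}  B5 = {5, 6, 7}  B6 = {2, 5, 7}  B7 = {1, 4, 5}
Tree: B1–B2, B2–B3, B2–B4, B4–B5, B5–B6, B3–B7

Every bag has size at most 3, so the width is 3 − 1 = 2 and tw(G) ≤ 2. For the lower bound, the 3 vertices {2, 5, 7} are pairwise adjacent, and any tree decomposition puts a clique entirely inside one bag — forcing width ≥ 2. Hence tw(G) = 2 exactly.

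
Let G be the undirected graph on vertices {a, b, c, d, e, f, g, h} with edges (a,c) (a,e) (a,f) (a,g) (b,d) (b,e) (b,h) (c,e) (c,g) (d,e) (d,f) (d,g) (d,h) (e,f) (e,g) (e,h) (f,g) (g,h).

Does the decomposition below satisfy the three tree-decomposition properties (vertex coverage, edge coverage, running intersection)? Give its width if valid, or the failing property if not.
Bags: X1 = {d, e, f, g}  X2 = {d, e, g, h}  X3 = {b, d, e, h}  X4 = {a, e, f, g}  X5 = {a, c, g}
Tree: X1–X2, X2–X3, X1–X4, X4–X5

No — edge (e,c) lies in no bag.

A tree decomposition must satisfy three properties: every vertex lies in some bag; for every edge, both endpoints lie together in some bag; and for every vertex, the bags containing it form a connected subtree. Here edge (e,c) lies in no bag, so the decomposition is invalid.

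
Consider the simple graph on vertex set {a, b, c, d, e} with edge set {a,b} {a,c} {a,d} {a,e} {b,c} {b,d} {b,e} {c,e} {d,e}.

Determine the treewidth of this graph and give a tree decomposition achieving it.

Each bag holds 4 vertices, so the decomposition has width 3, which upper-bounds the treewidth. On the other hand G contains the 4-clique {a, b, d, e}. A clique must lie in a single bag of any decomposition, so no decomposition can have width below 3. Therefore the treewidth is 3.

Treewidth 3.
One such decomposition:
Bags: B1 = {a, b, c, e}  B2 = {a, b, d, e}
Tree: B1–B2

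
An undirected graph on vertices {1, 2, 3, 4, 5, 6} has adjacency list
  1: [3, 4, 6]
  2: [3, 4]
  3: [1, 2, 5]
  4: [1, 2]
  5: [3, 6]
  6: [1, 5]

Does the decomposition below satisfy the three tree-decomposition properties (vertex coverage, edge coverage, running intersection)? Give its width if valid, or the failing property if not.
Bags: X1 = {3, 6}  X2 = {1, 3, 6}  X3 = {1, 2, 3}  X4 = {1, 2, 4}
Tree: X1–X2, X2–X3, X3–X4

A tree decomposition must satisfy three properties: every vertex lies in some bag; for every edge, both endpoints lie together in some bag; and for every vertex, the bags containing it form a connected subtree. Here vertex 5 appears in no bag, so the decomposition is invalid.

No — vertex 5 appears in no bag.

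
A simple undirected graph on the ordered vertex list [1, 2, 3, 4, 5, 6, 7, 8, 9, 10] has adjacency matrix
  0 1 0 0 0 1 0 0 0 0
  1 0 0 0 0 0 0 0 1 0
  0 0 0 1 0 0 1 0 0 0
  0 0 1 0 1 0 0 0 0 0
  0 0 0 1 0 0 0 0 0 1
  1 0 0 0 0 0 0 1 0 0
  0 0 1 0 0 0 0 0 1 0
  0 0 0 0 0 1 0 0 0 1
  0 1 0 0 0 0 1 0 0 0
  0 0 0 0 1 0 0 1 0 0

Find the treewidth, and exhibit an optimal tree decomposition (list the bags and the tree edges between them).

Treewidth 2.
One optimal decomposition is:
Bags: B1 = {4, 5, 10}  B2 = {3, 4, 10}  B3 = {3, 7, 10}  B4 = {7, 9, 10}  B5 = {2, 9, 10}  B6 = {1, 2, 10}  B7 = {1, 6, 10}  B8 = {6, 8, 10}
Tree: B1–B2, B2–B3, B3–B4, B4–B5, B5–B6, B6–B7, B7–B8

The largest bag has 3 vertices, giving width 2; this decomposition certifies tw(G) ≤ 2. The edges 10–5–4–3–7–9–2–1–6–8–10 form a cycle, so G is not a tree and its treewidth is at least 2. The upper and lower bounds meet at 2, so that is the treewidth.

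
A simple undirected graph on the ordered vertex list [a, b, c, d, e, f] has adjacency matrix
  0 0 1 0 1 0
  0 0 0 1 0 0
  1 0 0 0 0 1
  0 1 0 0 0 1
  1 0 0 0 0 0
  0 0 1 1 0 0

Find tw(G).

1

A width-1 tree decomposition is:
Bags: B1 = {c, f}  B2 = {a, c}  B3 = {a, e}  B4 = {d, f}  B5 = {b, d}
Tree: B1–B2, B2–B3, B1–B4, B4–B5
The largest bag has 2 vertices, giving width 1; this decomposition certifies tw(G) ≤ 1. G has an edge, so its treewidth is at least 1. The upper and lower bounds meet at 1, so that is the treewidth.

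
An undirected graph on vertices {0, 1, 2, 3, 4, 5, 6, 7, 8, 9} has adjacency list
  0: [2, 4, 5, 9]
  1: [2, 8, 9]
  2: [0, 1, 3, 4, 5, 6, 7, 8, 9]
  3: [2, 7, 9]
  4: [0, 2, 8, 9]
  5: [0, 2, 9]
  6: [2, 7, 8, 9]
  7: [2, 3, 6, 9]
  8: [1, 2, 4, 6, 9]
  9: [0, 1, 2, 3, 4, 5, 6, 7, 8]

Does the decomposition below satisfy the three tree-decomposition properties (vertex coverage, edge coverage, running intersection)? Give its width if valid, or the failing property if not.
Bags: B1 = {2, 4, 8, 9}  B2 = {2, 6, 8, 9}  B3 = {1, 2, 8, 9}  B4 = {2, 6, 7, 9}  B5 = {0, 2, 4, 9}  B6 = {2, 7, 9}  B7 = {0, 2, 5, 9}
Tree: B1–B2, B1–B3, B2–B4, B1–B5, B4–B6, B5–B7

No — vertex 3 appears in no bag.

A tree decomposition must satisfy three properties: every vertex lies in some bag; for every edge, both endpoints lie together in some bag; and for every vertex, the bags containing it form a connected subtree. Here vertex 3 appears in no bag, so the decomposition is invalid.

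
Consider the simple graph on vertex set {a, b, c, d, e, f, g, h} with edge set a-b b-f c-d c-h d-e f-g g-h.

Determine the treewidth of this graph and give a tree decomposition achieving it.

The largest bag has 2 vertices, giving width 1; this decomposition certifies tw(G) ≤ 1. G has an edge, so its treewidth is at least 1. Combining the bounds, tw(G) = 1.

Treewidth 1.
Bags: B1 = {d, e}  B2 = {c, d}  B3 = {c, h}  B4 = {g, h}  B5 = {f, g}  B6 = {b, f}  B7 = {a, b}
Tree: B1–B2, B2–B3, B3–B4, B4–B5, B5–B6, B6–B7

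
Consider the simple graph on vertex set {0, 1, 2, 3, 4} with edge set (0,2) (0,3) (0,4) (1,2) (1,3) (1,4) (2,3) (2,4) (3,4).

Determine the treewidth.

A width-3 tree decomposition is:
Bags: B1 = {1, 2, 3, 4}  B2 = {0, 2, 3, 4}
Tree: B1–B2
Each bag holds 4 vertices, so the decomposition has width 3, which upper-bounds the treewidth. For the lower bound, the 4 vertices {0, 2, 3, 4} are pairwise adjacent, and any tree decomposition puts a clique entirely inside one bag — forcing width ≥ 3. Hence tw(G) = 3 exactly.

3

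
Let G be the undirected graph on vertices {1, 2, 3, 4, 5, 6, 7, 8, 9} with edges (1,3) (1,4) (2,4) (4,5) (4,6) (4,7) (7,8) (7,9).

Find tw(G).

A width-1 tree decomposition is:
Bags: B1 = {4, 7}  B2 = {7, 9}  B3 = {4, 5}  B4 = {1, 4}  B5 = {4, 6}  B6 = {2, 4}  B7 = {7, 8}  B8 = {1, 3}
Tree: B1–B2, B1–B3, B1–B4, B4–B5, B5–B6, B2–B7, B4–B8
Each bag holds 2 vertices, so the decomposition has width 1, which upper-bounds the treewidth. Since G has at least one edge (e.g. 7–4), it is not an edgeless graph, so tw(G) ≥ 1. The upper and lower bounds meet at 1, so that is the treewidth.

1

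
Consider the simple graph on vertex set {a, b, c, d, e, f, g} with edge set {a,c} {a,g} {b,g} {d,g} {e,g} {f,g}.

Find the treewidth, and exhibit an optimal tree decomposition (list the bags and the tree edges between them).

Every bag has size at most 2, so the width is 2 − 1 = 1 and tw(G) ≤ 1. G has an edge, so its treewidth is at least 1. Combining the bounds, tw(G) = 1.

Treewidth 1.
Bags: B1 = {e, g}  B2 = {a, g}  B3 = {b, g}  B4 = {d, g}  B5 = {f, g}  B6 = {a, c}
Tree: B1–B2, B1–B3, B2–B4, B1–B5, B2–B6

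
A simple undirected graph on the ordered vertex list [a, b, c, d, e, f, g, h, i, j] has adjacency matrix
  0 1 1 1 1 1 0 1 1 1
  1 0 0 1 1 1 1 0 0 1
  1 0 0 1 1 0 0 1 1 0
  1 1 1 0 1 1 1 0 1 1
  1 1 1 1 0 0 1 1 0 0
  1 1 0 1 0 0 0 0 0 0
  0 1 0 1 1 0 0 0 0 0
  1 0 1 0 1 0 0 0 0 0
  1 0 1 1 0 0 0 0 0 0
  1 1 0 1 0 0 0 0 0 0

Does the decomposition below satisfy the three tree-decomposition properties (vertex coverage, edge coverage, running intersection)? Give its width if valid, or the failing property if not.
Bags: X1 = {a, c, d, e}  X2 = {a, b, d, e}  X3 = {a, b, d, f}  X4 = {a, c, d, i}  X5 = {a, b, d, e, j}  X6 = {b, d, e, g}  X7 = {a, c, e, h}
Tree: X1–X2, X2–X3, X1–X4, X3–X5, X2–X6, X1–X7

No — bags containing vertex e are not connected in the tree.

A tree decomposition must satisfy three properties: every vertex lies in some bag; for every edge, both endpoints lie together in some bag; and for every vertex, the bags containing it form a connected subtree. Here bags containing vertex e are not connected in the tree, so the decomposition is invalid.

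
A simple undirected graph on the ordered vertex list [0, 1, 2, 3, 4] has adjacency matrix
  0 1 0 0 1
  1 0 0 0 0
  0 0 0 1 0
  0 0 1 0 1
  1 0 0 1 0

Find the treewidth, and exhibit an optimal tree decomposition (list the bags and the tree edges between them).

Treewidth 1.
Bags: B1 = {2, 3}  B2 = {3, 4}  B3 = {0, 4}  B4 = {0, 1}
Tree: B1–B2, B2–B3, B3–B4

Each bag holds 2 vertices, so the decomposition has width 1, which upper-bounds the treewidth. Any graph with an edge has treewidth ≥ 1, and G has the edge 2–3. Therefore the treewidth is 1.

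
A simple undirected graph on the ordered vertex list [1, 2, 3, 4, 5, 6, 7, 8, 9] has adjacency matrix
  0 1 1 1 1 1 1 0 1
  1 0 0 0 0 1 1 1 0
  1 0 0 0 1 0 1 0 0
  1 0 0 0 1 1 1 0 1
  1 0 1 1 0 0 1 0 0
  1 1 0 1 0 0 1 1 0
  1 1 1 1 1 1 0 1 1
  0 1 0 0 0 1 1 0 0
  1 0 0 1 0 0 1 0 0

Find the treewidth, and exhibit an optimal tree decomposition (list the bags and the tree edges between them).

Treewidth 3.
Bags: B1 = {1, 4, 6, 7}  B2 = {1, 4, 5, 7}  B3 = {1, 4, 7, 9}  B4 = {1, 3, 5, 7}  B5 = {1, 2, 6, 7}  B6 = {2, 6, 7, 8}
Tree: B1–B2, B1–B3, B2–B4, B1–B5, B5–B6

Each bag holds 4 vertices, so the decomposition has width 3, which upper-bounds the treewidth. For the lower bound, the 4 vertices {2, 6, 7, 8} are pairwise adjacent, and any tree decomposition puts a clique entirely inside one bag — forcing width ≥ 3. Combining the bounds, tw(G) = 3.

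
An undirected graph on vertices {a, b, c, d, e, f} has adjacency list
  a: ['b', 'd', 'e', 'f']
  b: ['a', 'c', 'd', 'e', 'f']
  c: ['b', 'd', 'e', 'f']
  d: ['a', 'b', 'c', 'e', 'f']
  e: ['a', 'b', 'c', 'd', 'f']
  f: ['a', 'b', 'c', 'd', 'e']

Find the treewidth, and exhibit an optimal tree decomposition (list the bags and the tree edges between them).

Every bag has size at most 5, so the width is 5 − 1 = 4 and tw(G) ≤ 4. Conversely, {b, c, d, e, f} is a clique of size 5, and the vertices of any clique must share a bag in every tree decomposition; so some bag has ≥ 5 vertices and tw(G) ≥ 4. Hence tw(G) = 4 exactly.

Treewidth 4.
One optimal decomposition is:
Bags: B1 = {b, c, d, e, f}  B2 = {a, b, d, e, f}
Tree: B1–B2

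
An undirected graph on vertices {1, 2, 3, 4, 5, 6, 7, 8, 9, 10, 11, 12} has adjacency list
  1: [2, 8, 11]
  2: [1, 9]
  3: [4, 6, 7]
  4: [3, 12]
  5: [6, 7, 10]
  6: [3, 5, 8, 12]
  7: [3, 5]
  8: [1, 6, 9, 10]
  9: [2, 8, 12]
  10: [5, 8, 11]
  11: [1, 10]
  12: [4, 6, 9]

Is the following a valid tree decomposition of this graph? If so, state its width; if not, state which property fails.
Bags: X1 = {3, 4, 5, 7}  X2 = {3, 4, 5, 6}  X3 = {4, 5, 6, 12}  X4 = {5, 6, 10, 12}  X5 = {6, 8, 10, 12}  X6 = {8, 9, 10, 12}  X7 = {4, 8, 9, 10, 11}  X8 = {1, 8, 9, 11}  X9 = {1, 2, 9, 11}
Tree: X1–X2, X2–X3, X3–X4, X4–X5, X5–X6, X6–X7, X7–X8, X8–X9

A tree decomposition must satisfy three properties: every vertex lies in some bag; for every edge, both endpoints lie together in some bag; and for every vertex, the bags containing it form a connected subtree. Here bags containing vertex 4 are not connected in the tree, so the decomposition is invalid.

No — bags containing vertex 4 are not connected in the tree.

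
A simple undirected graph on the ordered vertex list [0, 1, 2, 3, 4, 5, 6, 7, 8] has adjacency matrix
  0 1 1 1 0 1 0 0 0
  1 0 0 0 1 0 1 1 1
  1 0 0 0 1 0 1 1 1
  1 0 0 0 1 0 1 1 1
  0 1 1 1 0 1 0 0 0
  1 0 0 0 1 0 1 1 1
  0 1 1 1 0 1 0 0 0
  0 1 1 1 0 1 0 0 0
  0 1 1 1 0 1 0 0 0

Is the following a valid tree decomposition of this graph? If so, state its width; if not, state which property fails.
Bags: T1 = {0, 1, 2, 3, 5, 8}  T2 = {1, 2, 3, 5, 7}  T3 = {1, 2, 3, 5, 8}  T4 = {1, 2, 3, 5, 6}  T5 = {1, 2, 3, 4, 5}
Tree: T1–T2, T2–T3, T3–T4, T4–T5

A tree decomposition must satisfy three properties: every vertex lies in some bag; for every edge, both endpoints lie together in some bag; and for every vertex, the bags containing it form a connected subtree. Here bags containing vertex 8 are not connected in the tree, so the decomposition is invalid.

No — bags containing vertex 8 are not connected in the tree.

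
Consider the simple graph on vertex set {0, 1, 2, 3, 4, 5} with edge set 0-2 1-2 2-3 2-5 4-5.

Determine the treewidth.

A width-1 tree decomposition is:
Bags: B1 = {2, 5}  B2 = {0, 2}  B3 = {1, 2}  B4 = {4, 5}  B5 = {2, 3}
Tree: B1–B2, B2–B3, B1–B4, B1–B5
Every bag has size at most 2, so the width is 2 − 1 = 1 and tw(G) ≤ 1. Any graph with an edge has treewidth ≥ 1, and G has the edge 2–5. Hence tw(G) = 1 exactly.

1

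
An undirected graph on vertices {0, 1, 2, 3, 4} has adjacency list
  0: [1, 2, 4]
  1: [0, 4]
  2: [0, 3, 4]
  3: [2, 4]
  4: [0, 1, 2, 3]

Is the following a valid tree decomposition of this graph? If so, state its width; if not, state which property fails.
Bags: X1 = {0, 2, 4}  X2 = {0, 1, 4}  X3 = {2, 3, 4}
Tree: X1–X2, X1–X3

Checking the three conditions: (i) the bags cover all of {0, 1, 2, 3, 4}; (ii) for each edge, some bag contains both endpoints; (iii) the bags containing any fixed vertex form a subtree. All hold, so the decomposition is valid with width 3 − 1 = 2.

Yes; width 2.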